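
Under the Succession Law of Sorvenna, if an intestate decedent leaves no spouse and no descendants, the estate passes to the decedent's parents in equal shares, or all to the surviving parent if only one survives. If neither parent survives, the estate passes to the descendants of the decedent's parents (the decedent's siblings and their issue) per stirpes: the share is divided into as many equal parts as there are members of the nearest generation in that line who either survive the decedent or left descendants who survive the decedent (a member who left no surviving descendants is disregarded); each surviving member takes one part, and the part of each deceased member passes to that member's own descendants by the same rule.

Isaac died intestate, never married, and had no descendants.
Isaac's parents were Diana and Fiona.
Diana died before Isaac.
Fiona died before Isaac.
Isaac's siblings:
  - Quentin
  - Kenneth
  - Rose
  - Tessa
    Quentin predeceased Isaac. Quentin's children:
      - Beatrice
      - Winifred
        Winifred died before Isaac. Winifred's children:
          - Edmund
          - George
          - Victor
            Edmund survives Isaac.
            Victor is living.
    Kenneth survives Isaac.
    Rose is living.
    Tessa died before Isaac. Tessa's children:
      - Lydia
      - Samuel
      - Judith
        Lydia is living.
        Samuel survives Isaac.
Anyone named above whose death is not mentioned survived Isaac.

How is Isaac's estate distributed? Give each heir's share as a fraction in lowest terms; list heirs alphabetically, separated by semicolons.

Beatrice 1/8; Edmund 1/24; George 1/24; Judith 1/12; Kenneth 1/4; Lydia 1/12; Rose 1/4; Samuel 1/12; Victor 1/24

Neither parent survives and there are no descendants, so the estate passes to Isaac's siblings and their issue per stirpes.
The estate is divided into 4 equal shares of 1/4 among Quentin, Kenneth, Rose, Tessa.
Quentin predeceased; the 1/4 allotted to Quentin's branch passes to Quentin's issue by representation.
The 1/4 is divided into 2 equal shares of 1/8 among Beatrice, Winifred.
Beatrice is living and takes 1/8.
Winifred predeceased; the 1/8 allotted to Winifred's branch passes to Winifred's issue by representation.
The 1/8 is divided into 3 equal shares of 1/24 among Edmund, George, Victor.
Edmund is living and takes 1/24.
George is living and takes 1/24.
Victor is living and takes 1/24.
Kenneth is living and takes 1/4.
Rose is living and takes 1/4.
Tessa predeceased; the 1/4 allotted to Tessa's branch passes to Tessa's issue by representation.
The 1/4 is divided into 3 equal shares of 1/12 among Lydia, Samuel, Judith.
Lydia is living and takes 1/12.
Samuel is living and takes 1/12.
Judith is living and takes 1/12.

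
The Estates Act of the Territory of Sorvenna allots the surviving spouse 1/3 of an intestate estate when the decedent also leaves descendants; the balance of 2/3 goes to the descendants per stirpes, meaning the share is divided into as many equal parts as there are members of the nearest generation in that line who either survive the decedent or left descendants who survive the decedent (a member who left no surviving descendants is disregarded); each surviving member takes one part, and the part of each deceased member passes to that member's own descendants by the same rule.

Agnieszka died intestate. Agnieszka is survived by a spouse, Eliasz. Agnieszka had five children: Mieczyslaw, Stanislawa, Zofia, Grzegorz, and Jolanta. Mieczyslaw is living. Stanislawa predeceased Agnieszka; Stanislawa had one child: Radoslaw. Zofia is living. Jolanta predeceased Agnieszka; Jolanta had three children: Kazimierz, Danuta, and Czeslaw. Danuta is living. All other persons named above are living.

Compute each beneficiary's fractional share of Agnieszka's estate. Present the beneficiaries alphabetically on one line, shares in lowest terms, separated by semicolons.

Eliasz, as surviving spouse, takes 1/3.
The remaining 2/3 passes to Agnieszka's descendants per stirpes.
The 2/3 is divided into 5 equal shares of 2/15 among Mieczyslaw, Stanislawa, Zofia, Grzegorz, Jolanta.
Mieczyslaw is living and takes 2/15.
Stanislawa predeceased; the 2/15 allotted to Stanislawa's branch passes to Stanislawa's issue by representation.
Radoslaw is the sole taker at this level and receives the full 2/15.
Zofia is living and takes 2/15.
Grzegorz is living and takes 2/15.
Jolanta predeceased; the 2/15 allotted to Jolanta's branch passes to Jolanta's issue by representation.
The 2/15 is divided into 3 equal shares of 2/45 among Kazimierz, Danuta, Czeslaw.
Kazimierz is living and takes 2/45.
Danuta is living and takes 2/45.
Czeslaw is living and takes 2/45.

Czeslaw 2/45; Danuta 2/45; Eliasz 1/3; Grzegorz 2/15; Kazimierz 2/45; Mieczyslaw 2/15; Radoslaw 2/15; Zofia 2/15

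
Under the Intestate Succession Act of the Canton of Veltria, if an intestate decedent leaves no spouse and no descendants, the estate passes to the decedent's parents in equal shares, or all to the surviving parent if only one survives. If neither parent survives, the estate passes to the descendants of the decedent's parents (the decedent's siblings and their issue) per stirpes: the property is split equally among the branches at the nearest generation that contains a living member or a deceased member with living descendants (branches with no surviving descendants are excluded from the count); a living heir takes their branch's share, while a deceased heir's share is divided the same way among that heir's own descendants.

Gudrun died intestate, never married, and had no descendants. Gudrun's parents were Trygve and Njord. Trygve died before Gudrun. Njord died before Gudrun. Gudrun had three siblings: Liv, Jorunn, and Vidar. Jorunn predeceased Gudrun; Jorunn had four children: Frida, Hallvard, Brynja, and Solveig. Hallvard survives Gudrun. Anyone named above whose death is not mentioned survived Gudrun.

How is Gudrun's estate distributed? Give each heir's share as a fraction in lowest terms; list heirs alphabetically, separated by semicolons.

Brynja 1/12; Frida 1/12; Hallvard 1/12; Liv 1/3; Solveig 1/12; Vidar 1/3

Neither parent survives and there are no descendants, so the estate passes to Gudrun's siblings and their issue per stirpes.
The estate is divided into 3 equal shares of 1/3 among Liv, Jorunn, Vidar.
Liv is living and takes 1/3.
Jorunn predeceased; the 1/3 allotted to Jorunn's branch passes to Jorunn's issue by representation.
The 1/3 is divided into 4 equal shares of 1/12 among Frida, Hallvard, Brynja, Solveig.
Frida is living and takes 1/12.
Hallvard is living and takes 1/12.
Brynja is living and takes 1/12.
Solveig is living and takes 1/12.
Vidar is living and takes 1/3.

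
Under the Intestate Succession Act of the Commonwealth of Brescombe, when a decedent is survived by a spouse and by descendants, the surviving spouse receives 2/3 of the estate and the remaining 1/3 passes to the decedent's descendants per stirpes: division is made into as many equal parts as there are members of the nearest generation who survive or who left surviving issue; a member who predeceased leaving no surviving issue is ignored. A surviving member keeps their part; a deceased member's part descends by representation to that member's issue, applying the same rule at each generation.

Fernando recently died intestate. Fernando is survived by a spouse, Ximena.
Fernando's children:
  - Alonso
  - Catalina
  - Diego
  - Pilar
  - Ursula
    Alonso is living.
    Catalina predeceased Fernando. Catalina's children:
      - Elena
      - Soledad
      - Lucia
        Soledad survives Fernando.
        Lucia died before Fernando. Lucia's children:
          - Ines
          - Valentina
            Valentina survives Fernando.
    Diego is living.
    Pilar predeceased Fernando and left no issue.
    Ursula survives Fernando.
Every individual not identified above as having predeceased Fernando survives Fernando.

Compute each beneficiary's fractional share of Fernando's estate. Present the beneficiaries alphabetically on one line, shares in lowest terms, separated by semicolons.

Alonso 1/12; Diego 1/12; Elena 1/36; Ines 1/72; Soledad 1/36; Ursula 1/12; Valentina 1/72; Ximena 2/3

Ximena, as surviving spouse, takes 2/3.
The remaining 1/3 passes to Fernando's descendants per stirpes.
Pilar left no surviving issue, so that branch lapses and is disregarded.
The 1/3 is divided into 4 equal shares of 1/12 among Alonso, Catalina, Diego, Ursula.
Alonso is living and takes 1/12.
Catalina predeceased; the 1/12 allotted to Catalina's branch passes to Catalina's issue by representation.
The 1/12 is divided into 3 equal shares of 1/36 among Elena, Soledad, Lucia.
Elena is living and takes 1/36.
Soledad is living and takes 1/36.
Lucia predeceased; the 1/36 allotted to Lucia's branch passes to Lucia's issue by representation.
The 1/36 is divided into 2 equal shares of 1/72 among Ines, Valentina.
Ines is living and takes 1/72.
Valentina is living and takes 1/72.
Diego is living and takes 1/12.
Ursula is living and takes 1/12.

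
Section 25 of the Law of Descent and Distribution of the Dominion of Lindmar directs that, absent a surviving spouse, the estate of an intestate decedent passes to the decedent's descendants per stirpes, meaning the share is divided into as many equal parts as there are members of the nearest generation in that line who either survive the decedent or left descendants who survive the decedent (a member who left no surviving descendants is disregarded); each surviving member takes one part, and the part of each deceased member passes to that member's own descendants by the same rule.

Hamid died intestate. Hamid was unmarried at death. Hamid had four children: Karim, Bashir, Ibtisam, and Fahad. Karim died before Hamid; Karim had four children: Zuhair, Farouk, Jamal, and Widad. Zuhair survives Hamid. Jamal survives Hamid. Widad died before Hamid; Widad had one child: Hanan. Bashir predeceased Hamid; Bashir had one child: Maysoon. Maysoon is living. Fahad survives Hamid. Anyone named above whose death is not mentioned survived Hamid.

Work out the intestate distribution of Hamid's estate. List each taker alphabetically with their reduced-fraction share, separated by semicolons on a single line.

Fahad 1/4; Farouk 1/16; Hanan 1/16; Ibtisam 1/4; Jamal 1/16; Maysoon 1/4; Zuhair 1/16

There is no surviving spouse, so the entire estate passes to Hamid's descendants per stirpes.
The estate is divided into 4 equal shares of 1/4 among Karim, Bashir, Ibtisam, Fahad.
Karim predeceased; the 1/4 allotted to Karim's branch passes to Karim's issue by representation.
The 1/4 is divided into 4 equal shares of 1/16 among Zuhair, Farouk, Jamal, Widad.
Zuhair is living and takes 1/16.
Farouk is living and takes 1/16.
Jamal is living and takes 1/16.
Widad predeceased; the 1/16 allotted to Widad's branch passes to Widad's issue by representation.
Hanan is the sole taker at this level and receives the full 1/16.
Bashir predeceased; the 1/4 allotted to Bashir's branch passes to Bashir's issue by representation.
Maysoon is the sole taker at this level and receives the full 1/4.
Ibtisam is living and takes 1/4.
Fahad is living and takes 1/4.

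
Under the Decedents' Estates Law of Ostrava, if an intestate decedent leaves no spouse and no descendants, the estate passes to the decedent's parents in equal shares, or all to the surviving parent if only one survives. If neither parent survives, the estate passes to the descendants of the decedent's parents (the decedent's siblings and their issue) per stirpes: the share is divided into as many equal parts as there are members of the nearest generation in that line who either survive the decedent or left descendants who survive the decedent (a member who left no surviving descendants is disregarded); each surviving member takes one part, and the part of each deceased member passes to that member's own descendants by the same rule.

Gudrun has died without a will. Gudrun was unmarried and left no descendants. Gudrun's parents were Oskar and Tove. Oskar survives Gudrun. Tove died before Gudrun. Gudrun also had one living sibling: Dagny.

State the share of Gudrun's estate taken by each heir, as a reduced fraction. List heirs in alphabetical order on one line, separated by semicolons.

Only one parent, Oskar, survives, so Oskar takes the entire estate. The siblings take nothing because a surviving parent has priority.

Oskar 1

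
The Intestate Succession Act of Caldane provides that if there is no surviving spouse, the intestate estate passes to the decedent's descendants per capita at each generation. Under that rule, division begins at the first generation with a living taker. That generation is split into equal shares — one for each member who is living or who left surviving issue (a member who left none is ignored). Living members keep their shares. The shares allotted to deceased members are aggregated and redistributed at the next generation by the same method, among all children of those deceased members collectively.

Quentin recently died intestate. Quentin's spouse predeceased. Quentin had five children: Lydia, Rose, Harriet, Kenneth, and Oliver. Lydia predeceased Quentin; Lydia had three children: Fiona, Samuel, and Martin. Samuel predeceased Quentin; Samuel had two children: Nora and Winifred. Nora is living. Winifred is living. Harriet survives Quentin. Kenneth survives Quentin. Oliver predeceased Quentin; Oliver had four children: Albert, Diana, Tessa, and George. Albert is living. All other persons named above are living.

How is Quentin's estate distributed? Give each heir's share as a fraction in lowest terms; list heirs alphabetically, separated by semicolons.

There is no surviving spouse, so the entire estate passes to Quentin's descendants per capita at each generation.
At generation 1 (Lydia, Rose, Harriet, Kenneth, Oliver) there are 5 shares of (1)/5 = 1/5 each.
Living: Rose, Harriet, and Kenneth — each takes 1/5.
Deceased: Lydia and Oliver. Their combined 2/5 is pooled and carried to generation 2.
At generation 2 (Fiona, Samuel, Martin, Albert, Diana, Tessa, George) there are 7 shares of (2/5)/7 = 2/35 each.
Living: Fiona, Martin, Albert, Diana, Tessa, and George — each takes 2/35.
Deceased: Samuel. That 2/35 share is carried to generation 3.
At generation 3 (Nora, Winifred) there are 2 shares of (2/35)/2 = 1/35 each.
Living: Nora and Winifred — each takes 1/35.

Albert 2/35; Diana 2/35; Fiona 2/35; George 2/35; Harriet 1/5; Kenneth 1/5; Martin 2/35; Nora 1/35; Rose 1/5; Tessa 2/35; Winifred 1/35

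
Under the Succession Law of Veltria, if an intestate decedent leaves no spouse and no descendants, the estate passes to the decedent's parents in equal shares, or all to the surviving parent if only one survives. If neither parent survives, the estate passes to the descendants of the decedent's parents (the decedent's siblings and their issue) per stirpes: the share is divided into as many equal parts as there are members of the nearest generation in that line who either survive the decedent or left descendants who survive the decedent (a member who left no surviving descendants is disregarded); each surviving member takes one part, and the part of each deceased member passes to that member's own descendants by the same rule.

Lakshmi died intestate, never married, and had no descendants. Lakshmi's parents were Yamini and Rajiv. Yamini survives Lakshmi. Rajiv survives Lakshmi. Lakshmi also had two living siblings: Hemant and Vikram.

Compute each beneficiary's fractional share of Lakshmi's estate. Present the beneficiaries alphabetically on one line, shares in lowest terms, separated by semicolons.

Rajiv 1/2; Yamini 1/2

Both parents survive, so Yamini and Rajiv each take 1/2. The siblings take nothing because a surviving parent has priority.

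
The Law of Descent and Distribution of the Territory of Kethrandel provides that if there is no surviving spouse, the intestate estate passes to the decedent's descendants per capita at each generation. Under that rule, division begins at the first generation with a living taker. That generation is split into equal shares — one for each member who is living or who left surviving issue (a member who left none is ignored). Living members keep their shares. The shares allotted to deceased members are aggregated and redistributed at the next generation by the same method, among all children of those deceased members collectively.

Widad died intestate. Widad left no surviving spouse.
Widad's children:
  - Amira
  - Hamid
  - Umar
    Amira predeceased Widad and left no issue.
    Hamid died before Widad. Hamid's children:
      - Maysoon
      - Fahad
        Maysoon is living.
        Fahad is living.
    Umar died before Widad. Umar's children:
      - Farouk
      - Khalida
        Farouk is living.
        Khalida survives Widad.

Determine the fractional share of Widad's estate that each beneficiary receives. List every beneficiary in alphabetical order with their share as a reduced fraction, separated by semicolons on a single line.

There is no surviving spouse, so the entire estate passes to Widad's descendants per capita at each generation.
No one at generation 1 (Hamid, Umar) is living; moving to the next generation.
At generation 2 (Maysoon, Fahad, Farouk, Khalida) there are 4 shares of (1)/4 = 1/4 each.
Living: Maysoon, Fahad, Farouk, and Khalida — each takes 1/4.

Fahad 1/4; Farouk 1/4; Khalida 1/4; Maysoon 1/4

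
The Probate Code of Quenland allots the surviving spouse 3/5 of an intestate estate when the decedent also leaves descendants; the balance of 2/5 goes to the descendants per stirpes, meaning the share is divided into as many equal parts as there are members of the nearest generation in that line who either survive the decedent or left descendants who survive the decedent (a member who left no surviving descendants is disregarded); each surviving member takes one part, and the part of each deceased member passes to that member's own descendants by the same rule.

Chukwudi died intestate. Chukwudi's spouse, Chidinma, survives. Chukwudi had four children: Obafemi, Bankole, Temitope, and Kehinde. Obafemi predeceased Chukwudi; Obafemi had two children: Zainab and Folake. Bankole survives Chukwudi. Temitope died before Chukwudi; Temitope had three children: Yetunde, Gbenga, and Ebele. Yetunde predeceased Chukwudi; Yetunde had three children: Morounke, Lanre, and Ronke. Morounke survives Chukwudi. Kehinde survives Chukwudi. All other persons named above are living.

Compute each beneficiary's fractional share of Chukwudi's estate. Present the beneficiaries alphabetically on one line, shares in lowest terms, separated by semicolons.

Bankole 1/10; Chidinma 3/5; Ebele 1/30; Folake 1/20; Gbenga 1/30; Kehinde 1/10; Lanre 1/90; Morounke 1/90; Ronke 1/90; Zainab 1/20

Chidinma, as surviving spouse, takes 3/5.
The remaining 2/5 passes to Chukwudi's descendants per stirpes.
The 2/5 is divided into 4 equal shares of 1/10 among Obafemi, Bankole, Temitope, Kehinde.
Obafemi predeceased; the 1/10 allotted to Obafemi's branch passes to Obafemi's issue by representation.
The 1/10 is divided into 2 equal shares of 1/20 among Zainab, Folake.
Zainab is living and takes 1/20.
Folake is living and takes 1/20.
Bankole is living and takes 1/10.
Temitope predeceased; the 1/10 allotted to Temitope's branch passes to Temitope's issue by representation.
The 1/10 is divided into 3 equal shares of 1/30 among Yetunde, Gbenga, Ebele.
Yetunde predeceased; the 1/30 allotted to Yetunde's branch passes to Yetunde's issue by representation.
The 1/30 is divided into 3 equal shares of 1/90 among Morounke, Lanre, Ronke.
Morounke is living and takes 1/90.
Lanre is living and takes 1/90.
Ronke is living and takes 1/90.
Gbenga is living and takes 1/30.
Ebele is living and takes 1/30.
Kehinde is living and takes 1/10.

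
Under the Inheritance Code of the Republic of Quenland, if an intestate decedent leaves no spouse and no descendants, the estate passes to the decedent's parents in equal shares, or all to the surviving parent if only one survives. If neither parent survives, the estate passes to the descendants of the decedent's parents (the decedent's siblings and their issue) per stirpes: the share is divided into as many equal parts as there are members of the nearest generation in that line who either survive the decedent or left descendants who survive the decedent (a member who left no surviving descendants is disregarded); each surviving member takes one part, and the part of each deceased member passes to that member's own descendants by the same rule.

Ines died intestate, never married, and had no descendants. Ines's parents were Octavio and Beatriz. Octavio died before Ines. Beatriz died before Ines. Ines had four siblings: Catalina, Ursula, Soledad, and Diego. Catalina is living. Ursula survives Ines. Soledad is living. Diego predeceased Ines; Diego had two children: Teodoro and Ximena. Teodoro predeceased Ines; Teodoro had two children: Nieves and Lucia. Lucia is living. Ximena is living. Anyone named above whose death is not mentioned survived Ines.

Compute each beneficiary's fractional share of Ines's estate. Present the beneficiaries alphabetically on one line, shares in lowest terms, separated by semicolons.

Catalina 1/4; Lucia 1/16; Nieves 1/16; Soledad 1/4; Ursula 1/4; Ximena 1/8

Neither parent survives and there are no descendants, so the estate passes to Ines's siblings and their issue per stirpes.
The estate is divided into 4 equal shares of 1/4 among Catalina, Ursula, Soledad, Diego.
Catalina is living and takes 1/4.
Ursula is living and takes 1/4.
Soledad is living and takes 1/4.
Diego predeceased; the 1/4 allotted to Diego's branch passes to Diego's issue by representation.
The 1/4 is divided into 2 equal shares of 1/8 among Teodoro, Ximena.
Teodoro predeceased; the 1/8 allotted to Teodoro's branch passes to Teodoro's issue by representation.
The 1/8 is divided into 2 equal shares of 1/16 among Nieves, Lucia.
Nieves is living and takes 1/16.
Lucia is living and takes 1/16.
Ximena is living and takes 1/8.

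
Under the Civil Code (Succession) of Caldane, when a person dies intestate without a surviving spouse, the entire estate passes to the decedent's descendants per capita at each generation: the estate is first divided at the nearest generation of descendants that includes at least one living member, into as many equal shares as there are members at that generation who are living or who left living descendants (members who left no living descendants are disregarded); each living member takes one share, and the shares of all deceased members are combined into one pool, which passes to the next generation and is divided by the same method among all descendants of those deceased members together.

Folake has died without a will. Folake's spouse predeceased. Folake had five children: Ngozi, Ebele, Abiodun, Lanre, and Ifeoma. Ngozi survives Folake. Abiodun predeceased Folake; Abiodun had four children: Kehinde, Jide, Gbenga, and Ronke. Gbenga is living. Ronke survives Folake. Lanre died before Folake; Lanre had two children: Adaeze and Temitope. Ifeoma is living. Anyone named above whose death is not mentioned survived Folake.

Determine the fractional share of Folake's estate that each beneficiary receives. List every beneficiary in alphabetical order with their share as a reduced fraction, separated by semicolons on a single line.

There is no surviving spouse, so the entire estate passes to Folake's descendants per capita at each generation.
At generation 1 (Ngozi, Ebele, Abiodun, Lanre, Ifeoma) there are 5 shares of (1)/5 = 1/5 each.
Living: Ngozi, Ebele, and Ifeoma — each takes 1/5.
Deceased: Abiodun and Lanre. Their combined 2/5 is pooled and carried to generation 2.
At generation 2 (Kehinde, Jide, Gbenga, Ronke, Adaeze, Temitope) there are 6 shares of (2/5)/6 = 1/15 each.
Living: Kehinde, Jide, Gbenga, Ronke, Adaeze, and Temitope — each takes 1/15.

Adaeze 1/15; Ebele 1/5; Gbenga 1/15; Ifeoma 1/5; Jide 1/15; Kehinde 1/15; Ngozi 1/5; Ronke 1/15; Temitope 1/15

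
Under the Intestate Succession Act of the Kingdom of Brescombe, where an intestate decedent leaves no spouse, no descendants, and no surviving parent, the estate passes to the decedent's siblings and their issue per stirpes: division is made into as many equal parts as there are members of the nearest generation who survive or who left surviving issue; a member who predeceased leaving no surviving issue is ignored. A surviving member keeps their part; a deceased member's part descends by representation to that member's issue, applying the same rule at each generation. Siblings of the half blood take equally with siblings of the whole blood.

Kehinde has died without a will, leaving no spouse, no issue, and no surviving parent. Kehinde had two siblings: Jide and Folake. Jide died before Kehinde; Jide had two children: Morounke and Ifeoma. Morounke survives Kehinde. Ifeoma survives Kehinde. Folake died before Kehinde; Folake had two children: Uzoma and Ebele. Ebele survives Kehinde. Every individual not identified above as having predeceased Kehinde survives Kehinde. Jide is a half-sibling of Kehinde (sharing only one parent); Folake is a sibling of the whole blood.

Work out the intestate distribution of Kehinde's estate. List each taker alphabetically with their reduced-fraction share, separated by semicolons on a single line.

Ebele 1/4; Ifeoma 1/4; Morounke 1/4; Uzoma 1/4

No spouse, descendants, or parent survives, so the estate passes to Kehinde's siblings per stirpes.
Half-blood and whole-blood siblings take equally under the stated rule.
The estate is divided into 2 equal shares of 1/2 among Jide, Folake.
Jide predeceased; the 1/2 allotted to Jide's branch passes to Jide's issue by representation.
The 1/2 is divided into 2 equal shares of 1/4 among Morounke, Ifeoma.
Morounke is living and takes 1/4.
Ifeoma is living and takes 1/4.
Folake predeceased; the 1/2 allotted to Folake's branch passes to Folake's issue by representation.
The 1/2 is divided into 2 equal shares of 1/4 among Uzoma, Ebele.
Uzoma is living and takes 1/4.
Ebele is living and takes 1/4.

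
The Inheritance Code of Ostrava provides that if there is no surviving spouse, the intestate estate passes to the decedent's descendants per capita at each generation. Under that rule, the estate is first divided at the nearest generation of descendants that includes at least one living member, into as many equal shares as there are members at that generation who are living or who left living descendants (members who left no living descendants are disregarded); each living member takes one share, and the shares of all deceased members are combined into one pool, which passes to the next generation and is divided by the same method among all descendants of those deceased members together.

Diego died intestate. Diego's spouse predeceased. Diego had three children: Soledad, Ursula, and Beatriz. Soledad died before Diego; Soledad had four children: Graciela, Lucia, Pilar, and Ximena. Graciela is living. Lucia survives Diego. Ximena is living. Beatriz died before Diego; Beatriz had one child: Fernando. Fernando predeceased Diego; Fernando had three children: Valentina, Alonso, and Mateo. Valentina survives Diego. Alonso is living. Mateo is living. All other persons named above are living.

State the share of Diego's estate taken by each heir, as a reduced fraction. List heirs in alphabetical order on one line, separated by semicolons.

There is no surviving spouse, so the entire estate passes to Diego's descendants per capita at each generation.
At generation 1 (Soledad, Ursula, Beatriz) there are 3 shares of (1)/3 = 1/3 each.
Living: Ursula — each takes 1/3.
Deceased: Soledad and Beatriz. Their combined 2/3 is pooled and carried to generation 2.
At generation 2 (Graciela, Lucia, Pilar, Ximena, Fernando) there are 5 shares of (2/3)/5 = 2/15 each.
Living: Graciela, Lucia, Pilar, and Ximena — each takes 2/15.
Deceased: Fernando. That 2/15 share is carried to generation 3.
At generation 3 (Valentina, Alonso, Mateo) there are 3 shares of (2/15)/3 = 2/45 each.
Living: Valentina, Alonso, and Mateo — each takes 2/45.

Alonso 2/45; Graciela 2/15; Lucia 2/15; Mateo 2/45; Pilar 2/15; Ursula 1/3; Valentina 2/45; Ximena 2/15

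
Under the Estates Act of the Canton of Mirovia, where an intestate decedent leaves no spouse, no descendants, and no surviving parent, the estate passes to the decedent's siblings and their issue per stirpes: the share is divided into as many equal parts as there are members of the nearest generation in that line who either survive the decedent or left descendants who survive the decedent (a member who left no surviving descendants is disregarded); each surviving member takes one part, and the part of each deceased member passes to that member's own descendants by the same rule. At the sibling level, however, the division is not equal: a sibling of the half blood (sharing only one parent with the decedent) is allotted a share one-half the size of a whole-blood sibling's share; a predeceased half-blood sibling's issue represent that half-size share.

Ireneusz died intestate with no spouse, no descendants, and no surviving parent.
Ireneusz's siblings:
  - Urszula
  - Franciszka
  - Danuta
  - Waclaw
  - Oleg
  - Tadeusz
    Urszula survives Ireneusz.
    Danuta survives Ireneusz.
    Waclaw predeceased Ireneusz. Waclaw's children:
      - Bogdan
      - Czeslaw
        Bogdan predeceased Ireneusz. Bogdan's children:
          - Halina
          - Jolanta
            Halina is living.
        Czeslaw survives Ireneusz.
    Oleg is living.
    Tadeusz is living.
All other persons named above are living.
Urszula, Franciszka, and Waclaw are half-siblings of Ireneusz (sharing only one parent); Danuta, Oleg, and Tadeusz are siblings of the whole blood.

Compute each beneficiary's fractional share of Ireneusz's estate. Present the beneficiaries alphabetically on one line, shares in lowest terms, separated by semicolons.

Czeslaw 1/18; Danuta 2/9; Franciszka 1/9; Halina 1/36; Jolanta 1/36; Oleg 2/9; Tadeusz 2/9; Urszula 1/9

No spouse, descendants, or parent survives, so the estate passes to Ireneusz's siblings per stirpes.
Half-blood siblings count for one-half the weight of whole-blood siblings at the initial division.
Dividing 1 in proportion to weights (total weight 9/2): Urszula (weight 1/2) → 1/9; Franciszka (weight 1/2) → 1/9; Danuta (weight 1) → 2/9; Waclaw (weight 1/2) → 1/9; Oleg (weight 1) → 2/9; Tadeusz (weight 1) → 2/9.
Urszula is living and takes 1/9.
Franciszka is living and takes 1/9.
Danuta is living and takes 2/9.
Waclaw predeceased; the 1/9 allotted to Waclaw's branch passes to Waclaw's issue by representation.
The 1/9 is divided into 2 equal shares of 1/18 among Bogdan, Czeslaw.
Bogdan predeceased; the 1/18 allotted to Bogdan's branch passes to Bogdan's issue by representation.
The 1/18 is divided into 2 equal shares of 1/36 among Halina, Jolanta.
Halina is living and takes 1/36.
Jolanta is living and takes 1/36.
Czeslaw is living and takes 1/18.
Oleg is living and takes 2/9.
Tadeusz is living and takes 2/9.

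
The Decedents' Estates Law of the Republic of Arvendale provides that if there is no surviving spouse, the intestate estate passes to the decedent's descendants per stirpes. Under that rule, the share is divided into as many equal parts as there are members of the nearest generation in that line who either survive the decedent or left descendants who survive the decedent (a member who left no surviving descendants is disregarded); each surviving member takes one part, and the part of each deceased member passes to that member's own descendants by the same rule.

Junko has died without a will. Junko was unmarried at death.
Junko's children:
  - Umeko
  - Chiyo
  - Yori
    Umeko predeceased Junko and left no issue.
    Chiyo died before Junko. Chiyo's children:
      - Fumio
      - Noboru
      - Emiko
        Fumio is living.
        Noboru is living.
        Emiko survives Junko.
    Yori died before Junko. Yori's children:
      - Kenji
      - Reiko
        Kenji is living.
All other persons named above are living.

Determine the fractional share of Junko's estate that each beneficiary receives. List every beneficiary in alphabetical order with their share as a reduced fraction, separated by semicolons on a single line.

There is no surviving spouse, so the entire estate passes to Junko's descendants per stirpes.
Umeko left no surviving issue, so that branch lapses and is disregarded.
The estate is divided into 2 equal shares of 1/2 among Chiyo, Yori.
Chiyo predeceased; the 1/2 allotted to Chiyo's branch passes to Chiyo's issue by representation.
The 1/2 is divided into 3 equal shares of 1/6 among Fumio, Noboru, Emiko.
Fumio is living and takes 1/6.
Noboru is living and takes 1/6.
Emiko is living and takes 1/6.
Yori predeceased; the 1/2 allotted to Yori's branch passes to Yori's issue by representation.
The 1/2 is divided into 2 equal shares of 1/4 among Kenji, Reiko.
Kenji is living and takes 1/4.
Reiko is living and takes 1/4.

Emiko 1/6; Fumio 1/6; Kenji 1/4; Noboru 1/6; Reiko 1/4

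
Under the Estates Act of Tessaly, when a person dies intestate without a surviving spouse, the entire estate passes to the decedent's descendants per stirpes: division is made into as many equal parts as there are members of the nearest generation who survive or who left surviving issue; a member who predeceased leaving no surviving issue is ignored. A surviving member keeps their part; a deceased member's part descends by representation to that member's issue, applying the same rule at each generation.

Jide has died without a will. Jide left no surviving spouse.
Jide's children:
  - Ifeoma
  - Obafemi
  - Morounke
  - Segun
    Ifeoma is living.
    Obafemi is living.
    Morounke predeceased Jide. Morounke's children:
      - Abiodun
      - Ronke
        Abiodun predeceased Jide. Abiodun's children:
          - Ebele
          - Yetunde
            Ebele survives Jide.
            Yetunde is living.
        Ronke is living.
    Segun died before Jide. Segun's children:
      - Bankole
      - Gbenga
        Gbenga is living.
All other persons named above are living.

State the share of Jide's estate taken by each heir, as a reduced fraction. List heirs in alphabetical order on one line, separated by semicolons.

There is no surviving spouse, so the entire estate passes to Jide's descendants per stirpes.
The estate is divided into 4 equal shares of 1/4 among Ifeoma, Obafemi, Morounke, Segun.
Ifeoma is living and takes 1/4.
Obafemi is living and takes 1/4.
Morounke predeceased; the 1/4 allotted to Morounke's branch passes to Morounke's issue by representation.
The 1/4 is divided into 2 equal shares of 1/8 among Abiodun, Ronke.
Abiodun predeceased; the 1/8 allotted to Abiodun's branch passes to Abiodun's issue by representation.
The 1/8 is divided into 2 equal shares of 1/16 among Ebele, Yetunde.
Ebele is living and takes 1/16.
Yetunde is living and takes 1/16.
Ronke is living and takes 1/8.
Segun predeceased; the 1/4 allotted to Segun's branch passes to Segun's issue by representation.
The 1/4 is divided into 2 equal shares of 1/8 among Bankole, Gbenga.
Bankole is living and takes 1/8.
Gbenga is living and takes 1/8.

Bankole 1/8; Ebele 1/16; Gbenga 1/8; Ifeoma 1/4; Obafemi 1/4; Ronke 1/8; Yetunde 1/16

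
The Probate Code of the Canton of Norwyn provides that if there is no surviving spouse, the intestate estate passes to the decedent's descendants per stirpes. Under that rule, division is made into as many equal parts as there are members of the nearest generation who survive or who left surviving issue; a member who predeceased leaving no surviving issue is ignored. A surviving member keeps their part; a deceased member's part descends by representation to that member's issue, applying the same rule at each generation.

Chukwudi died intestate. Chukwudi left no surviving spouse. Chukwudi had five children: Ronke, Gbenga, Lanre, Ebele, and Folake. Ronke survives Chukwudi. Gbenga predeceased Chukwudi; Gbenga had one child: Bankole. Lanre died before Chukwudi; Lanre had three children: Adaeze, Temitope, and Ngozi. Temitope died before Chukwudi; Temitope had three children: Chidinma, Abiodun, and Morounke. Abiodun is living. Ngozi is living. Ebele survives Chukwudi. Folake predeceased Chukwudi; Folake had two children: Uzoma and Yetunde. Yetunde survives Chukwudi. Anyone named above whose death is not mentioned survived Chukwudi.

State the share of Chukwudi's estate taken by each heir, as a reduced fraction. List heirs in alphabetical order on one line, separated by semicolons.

There is no surviving spouse, so the entire estate passes to Chukwudi's descendants per stirpes.
The estate is divided into 5 equal shares of 1/5 among Ronke, Gbenga, Lanre, Ebele, Folake.
Ronke is living and takes 1/5.
Gbenga predeceased; the 1/5 allotted to Gbenga's branch passes to Gbenga's issue by representation.
Bankole is the sole taker at this level and receives the full 1/5.
Lanre predeceased; the 1/5 allotted to Lanre's branch passes to Lanre's issue by representation.
The 1/5 is divided into 3 equal shares of 1/15 among Adaeze, Temitope, Ngozi.
Adaeze is living and takes 1/15.
Temitope predeceased; the 1/15 allotted to Temitope's branch passes to Temitope's issue by representation.
The 1/15 is divided into 3 equal shares of 1/45 among Chidinma, Abiodun, Morounke.
Chidinma is living and takes 1/45.
Abiodun is living and takes 1/45.
Morounke is living and takes 1/45.
Ngozi is living and takes 1/15.
Ebele is living and takes 1/5.
Folake predeceased; the 1/5 allotted to Folake's branch passes to Folake's issue by representation.
The 1/5 is divided into 2 equal shares of 1/10 among Uzoma, Yetunde.
Uzoma is living and takes 1/10.
Yetunde is living and takes 1/10.

Abiodun 1/45; Adaeze 1/15; Bankole 1/5; Chidinma 1/45; Ebele 1/5; Morounke 1/45; Ngozi 1/15; Ronke 1/5; Uzoma 1/10; Yetunde 1/10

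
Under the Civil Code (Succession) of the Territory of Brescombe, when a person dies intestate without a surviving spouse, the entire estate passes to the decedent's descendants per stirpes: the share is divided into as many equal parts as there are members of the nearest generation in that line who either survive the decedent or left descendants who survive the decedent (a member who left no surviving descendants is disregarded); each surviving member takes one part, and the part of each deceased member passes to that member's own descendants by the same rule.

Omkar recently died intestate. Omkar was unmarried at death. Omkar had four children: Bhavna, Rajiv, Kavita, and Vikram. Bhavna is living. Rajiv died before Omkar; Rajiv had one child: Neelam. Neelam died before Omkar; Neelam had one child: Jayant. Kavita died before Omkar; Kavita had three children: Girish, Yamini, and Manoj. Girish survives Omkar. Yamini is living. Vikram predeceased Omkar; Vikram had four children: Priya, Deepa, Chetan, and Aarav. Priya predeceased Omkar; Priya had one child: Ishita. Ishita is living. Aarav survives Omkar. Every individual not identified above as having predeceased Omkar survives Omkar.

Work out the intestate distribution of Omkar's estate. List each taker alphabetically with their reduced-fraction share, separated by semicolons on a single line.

Aarav 1/16; Bhavna 1/4; Chetan 1/16; Deepa 1/16; Girish 1/12; Ishita 1/16; Jayant 1/4; Manoj 1/12; Yamini 1/12

There is no surviving spouse, so the entire estate passes to Omkar's descendants per stirpes.
The estate is divided into 4 equal shares of 1/4 among Bhavna, Rajiv, Kavita, Vikram.
Bhavna is living and takes 1/4.
Rajiv predeceased; the 1/4 allotted to Rajiv's branch passes to Rajiv's issue by representation.
Neelam's line is the sole branch at this level, so the full 1/4 passes to Neelam's issue by representation.
Jayant is the sole taker at this level and receives the full 1/4.
Kavita predeceased; the 1/4 allotted to Kavita's branch passes to Kavita's issue by representation.
The 1/4 is divided into 3 equal shares of 1/12 among Girish, Yamini, Manoj.
Girish is living and takes 1/12.
Yamini is living and takes 1/12.
Manoj is living and takes 1/12.
Vikram predeceased; the 1/4 allotted to Vikram's branch passes to Vikram's issue by representation.
The 1/4 is divided into 4 equal shares of 1/16 among Priya, Deepa, Chetan, Aarav.
Priya predeceased; the 1/16 allotted to Priya's branch passes to Priya's issue by representation.
Ishita is the sole taker at this level and receives the full 1/16.
Deepa is living and takes 1/16.
Chetan is living and takes 1/16.
Aarav is living and takes 1/16.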